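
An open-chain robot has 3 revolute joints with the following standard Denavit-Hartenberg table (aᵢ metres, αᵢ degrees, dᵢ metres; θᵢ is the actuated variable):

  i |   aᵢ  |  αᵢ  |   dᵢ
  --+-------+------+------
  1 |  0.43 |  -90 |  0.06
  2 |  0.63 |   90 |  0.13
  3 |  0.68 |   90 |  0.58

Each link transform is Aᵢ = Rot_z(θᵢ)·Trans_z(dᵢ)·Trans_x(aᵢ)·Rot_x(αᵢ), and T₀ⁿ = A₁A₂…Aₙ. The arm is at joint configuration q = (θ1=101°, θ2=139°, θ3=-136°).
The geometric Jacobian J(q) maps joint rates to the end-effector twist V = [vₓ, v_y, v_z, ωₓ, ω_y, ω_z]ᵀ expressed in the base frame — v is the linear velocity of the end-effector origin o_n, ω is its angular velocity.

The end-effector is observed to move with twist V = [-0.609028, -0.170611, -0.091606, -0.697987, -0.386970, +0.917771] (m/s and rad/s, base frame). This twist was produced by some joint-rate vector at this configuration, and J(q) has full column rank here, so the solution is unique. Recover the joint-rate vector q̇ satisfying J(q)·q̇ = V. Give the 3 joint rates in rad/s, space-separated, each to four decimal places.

o_n = [0.2017, 0.7566, -0.4701]
J₁: ẑ×o_n = [-0.7566, 0.2017, 0.0000], ω = ẑ
J2: z=[-0.9816, -0.1908, 0.0000] o=[-0.0820, 0.4221, 0.0600] → [0.1012, -0.5204, -0.2742, -0.9816, -0.1908, 0.0000]
J3: z=[-0.1252, 0.6440, -0.7547] o=[-0.1189, -0.0694, -0.3533] → [0.5482, -0.2566, -0.3099, -0.1252, 0.6440, -0.7547]
q̇ = J⁺·V = [0.6340, 0.7590, -0.3760]

0.6340 0.7590 -0.3760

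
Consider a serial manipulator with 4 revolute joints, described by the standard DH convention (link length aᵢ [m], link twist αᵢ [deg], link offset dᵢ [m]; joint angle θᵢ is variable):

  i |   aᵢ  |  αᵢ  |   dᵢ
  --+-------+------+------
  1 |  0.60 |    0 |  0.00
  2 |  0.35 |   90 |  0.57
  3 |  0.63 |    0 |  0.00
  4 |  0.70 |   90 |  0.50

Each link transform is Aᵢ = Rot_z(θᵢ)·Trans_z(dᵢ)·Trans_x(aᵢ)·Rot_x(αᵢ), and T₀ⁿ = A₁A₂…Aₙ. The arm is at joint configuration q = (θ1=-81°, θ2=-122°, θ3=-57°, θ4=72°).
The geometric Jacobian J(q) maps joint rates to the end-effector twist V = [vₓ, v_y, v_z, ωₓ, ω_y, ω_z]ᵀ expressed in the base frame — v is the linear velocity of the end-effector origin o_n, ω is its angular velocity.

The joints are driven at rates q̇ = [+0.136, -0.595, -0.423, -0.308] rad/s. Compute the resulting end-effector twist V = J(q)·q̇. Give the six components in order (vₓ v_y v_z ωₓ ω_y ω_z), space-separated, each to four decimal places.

0.6212 0.4660 -0.6394 -0.2856 -0.6729 -0.4590

o_n = [-0.9712, 0.4027, 0.2228]
J₁: ẑ×o_n = [-0.4027, -0.9712, 0.0000], ω = ẑ
J2: z=[0.0000, 0.0000, 1.0000] o=[0.0939, -0.5926, 0.0000] → [-0.9953, -1.0651, 0.0000, 0.0000, 0.0000, 1.0000]
J3: z=[0.3907, 0.9205, 0.0000] o=[-0.2283, -0.4559, 0.5700] → [-0.3196, 0.1357, 1.0193, 0.3907, 0.9205, 0.0000]
J4: z=[0.3907, 0.9205, 0.0000] o=[-0.5442, -0.3218, 0.0416] → [0.1668, -0.0708, 0.6761, 0.3907, 0.9205, 0.0000]
V = J·q̇ = [0.6212, 0.4660, -0.6394, -0.2856, -0.6729, -0.4590]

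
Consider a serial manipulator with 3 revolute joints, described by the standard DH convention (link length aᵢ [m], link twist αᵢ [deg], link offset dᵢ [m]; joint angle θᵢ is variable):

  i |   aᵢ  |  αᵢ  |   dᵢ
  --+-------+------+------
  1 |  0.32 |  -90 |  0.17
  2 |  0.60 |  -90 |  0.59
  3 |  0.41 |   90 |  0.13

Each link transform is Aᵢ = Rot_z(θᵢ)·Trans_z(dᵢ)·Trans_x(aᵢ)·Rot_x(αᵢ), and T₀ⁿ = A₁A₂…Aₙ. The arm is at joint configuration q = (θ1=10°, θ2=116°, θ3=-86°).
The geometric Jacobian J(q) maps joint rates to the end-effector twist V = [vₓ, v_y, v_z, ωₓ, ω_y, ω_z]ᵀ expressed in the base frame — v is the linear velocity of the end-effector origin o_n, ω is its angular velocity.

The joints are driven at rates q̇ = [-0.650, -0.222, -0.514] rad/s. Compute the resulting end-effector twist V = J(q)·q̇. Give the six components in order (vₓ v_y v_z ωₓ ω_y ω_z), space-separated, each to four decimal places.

o_n = [-0.2448, 0.9713, -0.3380]
J₁: ẑ×o_n = [-0.9713, -0.2448, 0.0000], ω = ẑ
J2: z=[-0.1736, 0.9848, 0.0000] o=[0.3151, 0.0556, 0.1700] → [-0.5003, -0.0882, 0.3924, -0.1736, 0.9848, 0.0000]
J3: z=[-0.8851, -0.1561, 0.4384] o=[-0.0463, 0.5909, -0.3693] → [-0.1716, -0.0593, -0.3676, -0.8851, -0.1561, 0.4384]
V = J·q̇ = [0.8306, 0.2092, 0.1018, 0.4935, -0.1384, -0.8753]

0.8306 0.2092 0.1018 0.4935 -0.1384 -0.8753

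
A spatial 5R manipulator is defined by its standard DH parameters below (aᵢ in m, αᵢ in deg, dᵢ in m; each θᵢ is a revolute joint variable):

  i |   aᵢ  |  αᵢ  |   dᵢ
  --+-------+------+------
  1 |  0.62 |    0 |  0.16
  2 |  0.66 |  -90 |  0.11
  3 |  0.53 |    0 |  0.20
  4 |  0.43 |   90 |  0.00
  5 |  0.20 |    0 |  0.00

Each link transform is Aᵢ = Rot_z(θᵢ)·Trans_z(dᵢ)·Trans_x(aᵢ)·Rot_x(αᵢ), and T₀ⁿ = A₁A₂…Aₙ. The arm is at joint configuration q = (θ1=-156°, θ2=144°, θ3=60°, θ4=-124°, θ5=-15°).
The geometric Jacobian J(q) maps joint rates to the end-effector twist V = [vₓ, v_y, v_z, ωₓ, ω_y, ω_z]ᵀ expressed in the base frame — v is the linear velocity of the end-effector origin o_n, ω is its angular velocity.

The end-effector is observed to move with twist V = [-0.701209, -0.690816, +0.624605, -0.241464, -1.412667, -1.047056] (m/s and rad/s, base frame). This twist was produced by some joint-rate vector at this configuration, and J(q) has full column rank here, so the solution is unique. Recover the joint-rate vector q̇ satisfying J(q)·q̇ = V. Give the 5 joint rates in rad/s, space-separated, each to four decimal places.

o_n = [0.6364, -0.3563, 0.3711]
J₁: ẑ×o_n = [0.3563, 0.6364, -0.0000], ω = ẑ
J2: z=[0.0000, 0.0000, 1.0000] o=[-0.5664, -0.2522, 0.1600] → [0.1041, 1.2028, -0.0000, 0.0000, 0.0000, 1.0000]
J3: z=[0.2079, 0.9781, 0.0000] o=[0.0792, -0.3894, 0.2700] → [0.0989, -0.0210, -0.5382, 0.2079, 0.9781, 0.0000]
J4: z=[0.2079, 0.9781, 0.0000] o=[0.3800, -0.2489, -0.1890] → [0.5479, -0.1165, -0.2732, 0.2079, 0.9781, 0.0000]
J5: z=[-0.8792, 0.1869, 0.4384] o=[0.5644, -0.2881, 0.1975] → [0.0624, 0.1842, 0.0465, -0.8792, 0.1869, 0.4384]
q̇ = J⁺·V = [-0.8210, -0.1980, -0.8920, -0.5400, -0.0640]

-0.8210 -0.1980 -0.8920 -0.5400 -0.0640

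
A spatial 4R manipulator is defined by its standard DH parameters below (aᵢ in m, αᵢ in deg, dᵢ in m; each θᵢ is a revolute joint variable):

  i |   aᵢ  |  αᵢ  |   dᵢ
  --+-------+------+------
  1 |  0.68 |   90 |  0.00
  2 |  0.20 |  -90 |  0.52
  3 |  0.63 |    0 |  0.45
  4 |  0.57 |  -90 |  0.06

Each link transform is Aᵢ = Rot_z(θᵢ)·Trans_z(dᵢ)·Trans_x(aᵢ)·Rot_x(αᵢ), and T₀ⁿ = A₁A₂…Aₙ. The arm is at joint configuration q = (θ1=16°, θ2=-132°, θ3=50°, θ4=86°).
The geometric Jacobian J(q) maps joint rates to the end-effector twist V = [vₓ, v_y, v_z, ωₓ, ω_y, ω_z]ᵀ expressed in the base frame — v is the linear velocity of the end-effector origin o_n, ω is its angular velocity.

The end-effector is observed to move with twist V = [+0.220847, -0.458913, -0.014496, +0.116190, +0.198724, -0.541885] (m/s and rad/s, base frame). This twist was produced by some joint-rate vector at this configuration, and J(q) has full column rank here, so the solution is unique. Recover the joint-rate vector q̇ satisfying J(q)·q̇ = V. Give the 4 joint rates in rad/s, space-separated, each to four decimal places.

-0.3920 -0.1590 -0.1140 0.3380

o_n = [0.7938, 0.6006, -0.4861]
J₁: ẑ×o_n = [-0.6006, 0.7938, 0.0000], ω = ẑ
J2: z=[0.2756, -0.9613, 0.0000] o=[0.6537, 0.1874, 0.0000] → [0.4673, 0.1340, 0.2486, 0.2756, -0.9613, 0.0000]
J3: z=[0.7144, 0.2048, -0.6691] o=[0.6683, -0.3493, -0.1486] → [0.5665, 0.1572, 0.6529, 0.7144, 0.2048, -0.6691]
J4: z=[0.7144, 0.2048, -0.6691] o=[0.5963, 0.1321, -0.7507] → [0.3677, -0.3211, 0.2943, 0.7144, 0.2048, -0.6691]
q̇ = J⁺·V = [-0.3920, -0.1590, -0.1140, 0.3380]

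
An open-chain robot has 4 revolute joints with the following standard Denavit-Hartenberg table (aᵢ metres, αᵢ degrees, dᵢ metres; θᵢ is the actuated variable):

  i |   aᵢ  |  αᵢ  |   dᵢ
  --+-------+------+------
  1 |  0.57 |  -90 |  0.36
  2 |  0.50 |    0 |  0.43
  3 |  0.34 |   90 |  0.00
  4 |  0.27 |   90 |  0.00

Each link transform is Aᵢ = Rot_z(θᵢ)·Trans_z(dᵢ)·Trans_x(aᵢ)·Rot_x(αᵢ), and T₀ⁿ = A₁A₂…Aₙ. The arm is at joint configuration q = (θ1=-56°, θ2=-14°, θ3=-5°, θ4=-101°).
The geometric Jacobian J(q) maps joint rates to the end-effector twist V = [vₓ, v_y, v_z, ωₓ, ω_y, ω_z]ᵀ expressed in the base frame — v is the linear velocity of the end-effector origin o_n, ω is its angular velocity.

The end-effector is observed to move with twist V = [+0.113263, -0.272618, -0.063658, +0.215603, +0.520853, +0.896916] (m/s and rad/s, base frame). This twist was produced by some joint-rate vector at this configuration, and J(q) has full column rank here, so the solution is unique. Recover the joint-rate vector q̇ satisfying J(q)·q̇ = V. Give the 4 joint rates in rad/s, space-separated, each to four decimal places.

-0.0070 0.0370 0.4330 0.9560

o_n = [0.8793, -1.0086, 0.5749]
J₁: ẑ×o_n = [1.0086, 0.8793, -0.0000], ω = ẑ
J2: z=[0.8290, 0.5592, 0.0000] o=[0.3187, -0.4726, 0.3600] → [0.1202, -0.1781, -0.7579, 0.8290, 0.5592, 0.0000]
J3: z=[0.8290, 0.5592, 0.0000] o=[0.9465, -0.6343, 0.4810] → [0.0525, -0.0779, -0.2728, 0.8290, 0.5592, 0.0000]
J4: z=[-0.1821, 0.2699, 0.9455] o=[1.1263, -0.9008, 0.5917] → [0.0974, -0.2366, 0.0863, -0.1821, 0.2699, 0.9455]
q̇ = J⁺·V = [-0.0070, 0.0370, 0.4330, 0.9560]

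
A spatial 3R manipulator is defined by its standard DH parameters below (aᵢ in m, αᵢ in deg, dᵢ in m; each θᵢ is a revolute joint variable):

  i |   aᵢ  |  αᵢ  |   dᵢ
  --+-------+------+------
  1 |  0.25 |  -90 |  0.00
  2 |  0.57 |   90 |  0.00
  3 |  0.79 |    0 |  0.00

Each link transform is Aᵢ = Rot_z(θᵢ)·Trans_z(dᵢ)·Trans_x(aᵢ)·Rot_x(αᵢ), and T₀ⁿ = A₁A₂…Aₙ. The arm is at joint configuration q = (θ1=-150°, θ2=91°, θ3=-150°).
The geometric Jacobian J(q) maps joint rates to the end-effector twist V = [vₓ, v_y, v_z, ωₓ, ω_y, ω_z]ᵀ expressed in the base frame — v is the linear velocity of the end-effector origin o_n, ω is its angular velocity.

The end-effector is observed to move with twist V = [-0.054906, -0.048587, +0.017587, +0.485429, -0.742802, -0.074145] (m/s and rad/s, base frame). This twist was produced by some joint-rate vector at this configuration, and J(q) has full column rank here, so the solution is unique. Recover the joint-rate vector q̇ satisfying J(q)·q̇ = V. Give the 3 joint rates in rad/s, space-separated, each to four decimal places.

o_n = [-0.4157, 0.2161, 0.1141]
J₁: ẑ×o_n = [-0.2161, -0.4157, 0.0000], ω = ẑ
J2: z=[0.5000, -0.8660, 0.0000] o=[-0.2165, -0.1250, 0.0000] → [-0.0989, -0.0571, -0.0020, 0.5000, -0.8660, 0.0000]
J3: z=[-0.8659, -0.4999, -0.0175] o=[-0.2079, -0.1200, -0.5699] → [-0.3361, 0.5959, -0.3949, -0.8659, -0.4999, -0.0175]
q̇ = J⁺·V = [-0.0750, 0.8860, -0.0490]

-0.0750 0.8860 -0.0490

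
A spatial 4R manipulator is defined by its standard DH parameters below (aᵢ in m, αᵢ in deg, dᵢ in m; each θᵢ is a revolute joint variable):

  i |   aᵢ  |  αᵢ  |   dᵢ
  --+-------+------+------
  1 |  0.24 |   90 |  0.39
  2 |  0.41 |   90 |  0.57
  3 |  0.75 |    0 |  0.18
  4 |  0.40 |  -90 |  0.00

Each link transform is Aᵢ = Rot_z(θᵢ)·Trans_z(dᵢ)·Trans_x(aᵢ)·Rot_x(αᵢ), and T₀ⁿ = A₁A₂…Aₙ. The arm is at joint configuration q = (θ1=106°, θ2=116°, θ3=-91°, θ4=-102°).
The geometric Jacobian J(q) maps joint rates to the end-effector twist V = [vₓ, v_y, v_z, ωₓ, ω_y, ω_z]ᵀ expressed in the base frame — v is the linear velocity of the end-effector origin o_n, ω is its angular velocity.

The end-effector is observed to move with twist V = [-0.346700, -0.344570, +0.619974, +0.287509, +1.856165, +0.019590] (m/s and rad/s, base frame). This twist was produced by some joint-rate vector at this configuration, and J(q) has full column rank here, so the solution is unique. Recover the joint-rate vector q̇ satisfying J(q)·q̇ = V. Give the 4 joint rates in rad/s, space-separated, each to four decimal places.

o_n = [-0.1963, 0.3584, 0.4753]
J₁: ẑ×o_n = [-0.3584, -0.1963, 0.0000], ω = ẑ
J2: z=[0.9613, 0.2756, 0.0000] o=[-0.0662, 0.2307, 0.3900] → [0.0235, -0.0820, 0.1586, 0.9613, 0.2756, 0.0000]
J3: z=[-0.2477, 0.8640, 0.4384] o=[0.5313, 0.2150, 0.7585] → [-0.3075, -0.3891, 0.5931, -0.2477, 0.8640, 0.4384]
J4: z=[-0.2477, 0.8640, 0.4384] o=[-0.2357, 0.1694, 0.8256] → [-0.3855, -0.0695, -0.0809, -0.2477, 0.8640, 0.4384]
q̇ = J⁺·V = [-0.8120, 0.7880, 0.9620, 0.9350]

-0.8120 0.7880 0.9620 0.9350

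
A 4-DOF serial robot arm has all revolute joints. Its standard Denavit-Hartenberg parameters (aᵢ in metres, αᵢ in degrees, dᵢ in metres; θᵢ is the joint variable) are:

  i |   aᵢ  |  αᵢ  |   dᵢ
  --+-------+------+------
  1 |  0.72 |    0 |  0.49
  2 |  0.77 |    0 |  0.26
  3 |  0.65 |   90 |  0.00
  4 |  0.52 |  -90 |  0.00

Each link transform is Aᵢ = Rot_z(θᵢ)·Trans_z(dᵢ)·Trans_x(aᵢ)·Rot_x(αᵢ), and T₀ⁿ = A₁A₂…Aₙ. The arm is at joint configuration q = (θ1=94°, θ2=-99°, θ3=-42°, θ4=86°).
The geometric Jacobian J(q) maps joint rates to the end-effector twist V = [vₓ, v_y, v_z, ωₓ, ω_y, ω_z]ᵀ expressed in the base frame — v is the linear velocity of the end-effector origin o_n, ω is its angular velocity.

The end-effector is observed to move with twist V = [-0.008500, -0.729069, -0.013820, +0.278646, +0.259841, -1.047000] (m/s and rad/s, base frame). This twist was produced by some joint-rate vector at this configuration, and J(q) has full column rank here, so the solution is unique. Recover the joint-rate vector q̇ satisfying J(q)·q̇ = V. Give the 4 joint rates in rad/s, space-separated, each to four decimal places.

-0.5470 0.3880 -0.8880 -0.3810

o_n = [1.1849, 0.1492, 1.2687]
J₁: ẑ×o_n = [-0.1492, 1.1849, 0.0000], ω = ẑ
J2: z=[0.0000, 0.0000, 1.0000] o=[-0.0502, 0.7182, 0.4900] → [0.5690, 1.2351, -0.0000, 0.0000, 0.0000, 1.0000]
J3: z=[0.0000, 0.0000, 1.0000] o=[0.7168, 0.6511, 0.7500] → [0.5019, 0.4680, -0.0000, 0.0000, 0.0000, 1.0000]
J4: z=[-0.7314, -0.6820, 0.0000] o=[1.1601, 0.1758, 0.7500] → [-0.3538, 0.3794, 0.0363, -0.7314, -0.6820, 0.0000]
q̇ = J⁺·V = [-0.5470, 0.3880, -0.8880, -0.3810]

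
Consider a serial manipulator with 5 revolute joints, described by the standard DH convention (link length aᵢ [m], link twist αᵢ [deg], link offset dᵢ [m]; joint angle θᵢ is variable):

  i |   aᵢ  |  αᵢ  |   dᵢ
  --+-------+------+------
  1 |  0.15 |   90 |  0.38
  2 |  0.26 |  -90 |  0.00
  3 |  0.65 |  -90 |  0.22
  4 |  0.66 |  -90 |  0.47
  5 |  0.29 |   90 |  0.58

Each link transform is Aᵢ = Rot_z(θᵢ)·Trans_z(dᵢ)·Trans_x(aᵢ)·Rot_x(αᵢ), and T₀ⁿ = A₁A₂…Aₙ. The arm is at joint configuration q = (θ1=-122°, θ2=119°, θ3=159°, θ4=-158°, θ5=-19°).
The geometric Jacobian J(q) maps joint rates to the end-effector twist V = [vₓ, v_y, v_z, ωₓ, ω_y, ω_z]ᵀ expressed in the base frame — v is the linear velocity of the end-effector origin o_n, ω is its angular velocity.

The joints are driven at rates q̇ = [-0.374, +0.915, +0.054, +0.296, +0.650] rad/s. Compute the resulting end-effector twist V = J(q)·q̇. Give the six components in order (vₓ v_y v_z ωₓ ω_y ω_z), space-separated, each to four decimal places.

o_n = [0.0020, 0.9967, -0.1074]
J₁: ẑ×o_n = [-0.9967, 0.0020, 0.0000], ω = ẑ
J2: z=[-0.8480, 0.5299, 0.0000] o=[-0.0795, -0.1272, 0.3800] → [-0.2583, -0.4134, -0.9963, -0.8480, 0.5299, 0.0000]
J3: z=[0.4635, 0.7417, -0.4848] o=[-0.0127, -0.0203, 0.6074] → [-0.0371, 0.3242, 0.4605, 0.4635, 0.7417, -0.4848]
J4: z=[-0.8838, 0.3474, -0.3134] o=[0.1309, -0.2301, -0.0300] → [0.3576, -0.0280, -1.0394, -0.8838, 0.3474, -0.3134]
J5: z=[0.4537, 0.4728, -0.7554] o=[-0.2091, 0.4677, 0.2025] → [0.2531, -0.0188, 0.1403, 0.4537, 0.4728, -0.7554]
V = J·q̇ = [0.4048, -0.3820, -1.1033, -0.7176, 0.9351, -0.9840]

0.4048 -0.3820 -1.1033 -0.7176 0.9351 -0.9840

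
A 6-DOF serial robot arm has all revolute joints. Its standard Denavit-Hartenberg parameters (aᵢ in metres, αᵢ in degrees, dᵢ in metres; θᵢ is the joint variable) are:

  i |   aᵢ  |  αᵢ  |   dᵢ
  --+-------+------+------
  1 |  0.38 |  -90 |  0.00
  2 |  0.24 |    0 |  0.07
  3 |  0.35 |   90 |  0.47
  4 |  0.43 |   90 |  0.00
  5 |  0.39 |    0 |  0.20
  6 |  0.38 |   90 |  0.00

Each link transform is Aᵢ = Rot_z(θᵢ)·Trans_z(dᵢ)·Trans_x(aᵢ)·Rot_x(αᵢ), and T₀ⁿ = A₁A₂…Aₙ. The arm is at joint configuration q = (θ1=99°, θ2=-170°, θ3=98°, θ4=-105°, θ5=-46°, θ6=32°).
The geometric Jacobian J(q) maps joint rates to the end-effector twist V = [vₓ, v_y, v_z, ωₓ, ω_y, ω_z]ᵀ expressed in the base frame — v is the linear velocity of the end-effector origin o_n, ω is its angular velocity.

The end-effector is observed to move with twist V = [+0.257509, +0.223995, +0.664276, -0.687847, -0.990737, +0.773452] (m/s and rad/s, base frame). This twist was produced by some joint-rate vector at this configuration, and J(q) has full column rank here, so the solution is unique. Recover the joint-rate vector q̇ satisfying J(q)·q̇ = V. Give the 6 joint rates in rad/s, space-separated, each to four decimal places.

o_n = [0.3639, 0.5242, -0.1876]
J₁: ẑ×o_n = [-0.5242, 0.3639, 0.0000], ω = ẑ
J2: z=[-0.9877, -0.1564, 0.0000] o=[-0.0594, 0.3753, 0.0000] → [0.0293, -0.1853, -0.0808, -0.9877, -0.1564, 0.0000]
J3: z=[-0.9877, -0.1564, 0.0000] o=[-0.0916, 0.1309, 0.0417] → [0.0359, -0.2264, -0.3172, -0.9877, -0.1564, 0.0000]
J4: z=[0.1488, -0.9393, 0.3090] o=[-0.5727, 0.1642, 0.3745] → [0.4168, 0.3731, 0.9334, 0.1488, -0.9393, 0.3090]
J5: z=[-0.2089, -0.3353, -0.9187] o=[-0.1571, 0.1952, 0.2687] → [0.4552, -0.5740, 0.1060, -0.2089, -0.3353, -0.9187]
J6: z=[-0.2089, -0.3353, -0.9187] o=[0.0212, 0.4112, -0.0684] → [0.1437, -0.3397, 0.0913, -0.2089, -0.3353, -0.9187]
q̇ = J⁺·V = [0.5900, 0.3320, 0.4770, 0.8850, 0.5040, -0.4060]

0.5900 0.3320 0.4770 0.8850 0.5040 -0.4060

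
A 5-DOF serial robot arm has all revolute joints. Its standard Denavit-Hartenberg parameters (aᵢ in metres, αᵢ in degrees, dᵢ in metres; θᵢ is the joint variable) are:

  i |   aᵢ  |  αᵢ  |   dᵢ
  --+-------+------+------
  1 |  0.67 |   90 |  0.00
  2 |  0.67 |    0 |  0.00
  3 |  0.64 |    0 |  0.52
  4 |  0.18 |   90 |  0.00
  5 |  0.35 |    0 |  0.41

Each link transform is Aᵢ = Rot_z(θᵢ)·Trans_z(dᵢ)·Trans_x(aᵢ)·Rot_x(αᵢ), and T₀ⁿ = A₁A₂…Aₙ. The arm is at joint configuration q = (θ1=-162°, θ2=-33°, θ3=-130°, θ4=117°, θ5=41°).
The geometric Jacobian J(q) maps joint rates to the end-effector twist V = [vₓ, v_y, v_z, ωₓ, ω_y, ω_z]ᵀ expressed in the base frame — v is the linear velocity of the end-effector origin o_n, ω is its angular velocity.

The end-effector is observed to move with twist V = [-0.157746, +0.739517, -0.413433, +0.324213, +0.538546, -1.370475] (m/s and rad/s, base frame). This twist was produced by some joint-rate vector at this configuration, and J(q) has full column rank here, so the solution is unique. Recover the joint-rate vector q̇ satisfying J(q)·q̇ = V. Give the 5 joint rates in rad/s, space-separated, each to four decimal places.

-0.9120 0.5590 0.8170 -0.9640 0.6600

o_n = [-0.8341, 0.5172, -1.1563]
J₁: ẑ×o_n = [-0.5172, -0.8341, 0.0000], ω = ẑ
J2: z=[-0.3090, 0.9511, 0.0000] o=[-0.6372, -0.2070, 0.0000] → [-1.0997, -0.3573, -0.0365, -0.3090, 0.9511, 0.0000]
J3: z=[-0.3090, 0.9511, 0.0000] o=[-1.1716, -0.3807, -0.3649] → [-0.7527, -0.2446, -0.5984, -0.3090, 0.9511, 0.0000]
J4: z=[-0.3090, 0.9511, 0.0000] o=[-0.7502, 0.3030, -0.5520] → [-0.5747, -0.1867, 0.0136, -0.3090, 0.9511, 0.0000]
J5: z=[0.6841, 0.2223, -0.6947] o=[-0.8691, 0.2644, -0.6815] → [0.0701, 0.3005, 0.1652, 0.6841, 0.2223, -0.6947]
q̇ = J⁺·V = [-0.9120, 0.5590, 0.8170, -0.9640, 0.6600]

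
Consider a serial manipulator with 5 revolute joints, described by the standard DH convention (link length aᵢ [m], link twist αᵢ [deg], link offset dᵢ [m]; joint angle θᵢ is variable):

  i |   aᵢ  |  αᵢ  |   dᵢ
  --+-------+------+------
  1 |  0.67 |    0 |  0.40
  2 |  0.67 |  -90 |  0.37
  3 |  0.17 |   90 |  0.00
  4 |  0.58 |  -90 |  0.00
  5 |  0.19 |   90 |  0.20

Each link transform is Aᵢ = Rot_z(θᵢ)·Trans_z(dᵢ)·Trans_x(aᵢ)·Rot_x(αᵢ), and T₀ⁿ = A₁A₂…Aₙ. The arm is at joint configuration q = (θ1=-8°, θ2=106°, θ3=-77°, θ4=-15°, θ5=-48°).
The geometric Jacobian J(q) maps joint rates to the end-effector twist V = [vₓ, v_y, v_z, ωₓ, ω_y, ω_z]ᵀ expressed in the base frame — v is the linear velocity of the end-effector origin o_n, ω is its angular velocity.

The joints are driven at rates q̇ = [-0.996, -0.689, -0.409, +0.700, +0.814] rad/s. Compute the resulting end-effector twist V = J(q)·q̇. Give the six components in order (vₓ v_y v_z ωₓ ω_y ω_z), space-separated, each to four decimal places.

0.6876 -0.7857 0.1049 -0.2853 -0.6810 -1.3223

o_n = [0.5510, 0.6341, 1.6834]
J₁: ẑ×o_n = [-0.6341, 0.5510, 0.0000], ω = ẑ
J2: z=[0.0000, 0.0000, 1.0000] o=[0.6635, -0.0932, 0.4000] → [-0.7274, -0.1125, 0.0000, 0.0000, 0.0000, 1.0000]
J3: z=[-0.9903, -0.1392, 0.0000] o=[0.5702, 0.5702, 0.7700] → [-0.1271, 0.9045, -0.0660, -0.9903, -0.1392, 0.0000]
J4: z=[0.1356, -0.9649, 0.2250] o=[0.5649, 0.6081, 0.9356] → [-0.7273, -0.1045, -0.0099, 0.1356, -0.9649, 0.2250]
J5: z=[-0.9646, -0.0768, 0.2522] o=[0.6960, 0.7538, 1.4815] → [0.0147, 0.1581, 0.1043, -0.9646, -0.0768, 0.2522]
V = J·q̇ = [0.6876, -0.7857, 0.1049, -0.2853, -0.6810, -1.3223]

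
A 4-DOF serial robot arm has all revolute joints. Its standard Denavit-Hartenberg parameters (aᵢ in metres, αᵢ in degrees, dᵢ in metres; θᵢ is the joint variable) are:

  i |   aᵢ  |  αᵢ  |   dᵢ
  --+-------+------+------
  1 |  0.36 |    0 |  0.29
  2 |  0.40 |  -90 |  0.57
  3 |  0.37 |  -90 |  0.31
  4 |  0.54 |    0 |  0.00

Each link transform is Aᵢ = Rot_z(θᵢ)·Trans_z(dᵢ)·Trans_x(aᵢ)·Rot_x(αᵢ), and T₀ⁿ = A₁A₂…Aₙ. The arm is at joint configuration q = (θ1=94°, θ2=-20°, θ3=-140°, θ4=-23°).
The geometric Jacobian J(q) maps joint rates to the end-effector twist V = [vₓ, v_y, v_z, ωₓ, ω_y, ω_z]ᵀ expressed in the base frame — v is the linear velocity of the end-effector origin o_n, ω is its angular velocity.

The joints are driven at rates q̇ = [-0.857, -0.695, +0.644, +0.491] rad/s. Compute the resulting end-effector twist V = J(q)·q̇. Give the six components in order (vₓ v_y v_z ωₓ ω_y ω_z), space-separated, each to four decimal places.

o_n = [-0.5988, 0.2487, 1.4173]
J₁: ẑ×o_n = [-0.2487, -0.5988, 0.0000], ω = ẑ
J2: z=[0.0000, 0.0000, 1.0000] o=[-0.0251, 0.3591, 0.2900] → [0.1104, -0.5736, 0.0000, 0.0000, 0.0000, 1.0000]
J3: z=[-0.9613, 0.2756, 0.0000] o=[0.0851, 0.7436, 0.8600] → [0.1536, 0.5358, 0.6642, -0.9613, 0.2756, 0.0000]
J4: z=[0.1772, 0.6179, 0.7660] o=[-0.2910, 0.5566, 1.0978] → [0.4333, -0.2924, 0.1356, 0.1772, 0.6179, 0.7660]
V = J·q̇ = [0.4481, 1.1133, 0.4943, -0.5321, 0.4809, -1.1759]

0.4481 1.1133 0.4943 -0.5321 0.4809 -1.1759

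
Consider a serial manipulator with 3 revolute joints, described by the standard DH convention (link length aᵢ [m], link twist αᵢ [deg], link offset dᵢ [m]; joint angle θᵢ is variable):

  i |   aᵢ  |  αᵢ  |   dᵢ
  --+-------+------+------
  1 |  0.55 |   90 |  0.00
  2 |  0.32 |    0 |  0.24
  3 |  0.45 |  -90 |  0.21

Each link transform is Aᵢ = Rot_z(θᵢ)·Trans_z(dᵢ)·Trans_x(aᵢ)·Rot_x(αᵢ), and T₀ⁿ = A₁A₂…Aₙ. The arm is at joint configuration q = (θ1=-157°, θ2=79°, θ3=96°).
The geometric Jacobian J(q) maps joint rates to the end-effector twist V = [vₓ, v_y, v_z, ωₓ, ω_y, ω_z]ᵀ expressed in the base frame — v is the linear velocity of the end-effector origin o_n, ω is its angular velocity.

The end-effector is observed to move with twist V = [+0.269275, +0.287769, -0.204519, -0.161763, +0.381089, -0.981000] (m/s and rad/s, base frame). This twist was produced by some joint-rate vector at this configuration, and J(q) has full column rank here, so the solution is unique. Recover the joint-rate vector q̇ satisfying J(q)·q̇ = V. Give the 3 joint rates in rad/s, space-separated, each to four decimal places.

-0.9810 -0.3100 0.7240

o_n = [-0.3257, 0.3506, 0.3533]
J₁: ẑ×o_n = [-0.3506, -0.3257, 0.0000], ω = ẑ
J2: z=[-0.3907, 0.9205, 0.0000] o=[-0.5063, -0.2149, 0.0000] → [0.3253, 0.1381, -0.3872, -0.3907, 0.9205, 0.0000]
J3: z=[-0.3907, 0.9205, 0.0000] o=[-0.6563, -0.0178, 0.3141] → [0.0361, 0.0153, -0.4483, -0.3907, 0.9205, 0.0000]
q̇ = J⁺·V = [-0.9810, -0.3100, 0.7240]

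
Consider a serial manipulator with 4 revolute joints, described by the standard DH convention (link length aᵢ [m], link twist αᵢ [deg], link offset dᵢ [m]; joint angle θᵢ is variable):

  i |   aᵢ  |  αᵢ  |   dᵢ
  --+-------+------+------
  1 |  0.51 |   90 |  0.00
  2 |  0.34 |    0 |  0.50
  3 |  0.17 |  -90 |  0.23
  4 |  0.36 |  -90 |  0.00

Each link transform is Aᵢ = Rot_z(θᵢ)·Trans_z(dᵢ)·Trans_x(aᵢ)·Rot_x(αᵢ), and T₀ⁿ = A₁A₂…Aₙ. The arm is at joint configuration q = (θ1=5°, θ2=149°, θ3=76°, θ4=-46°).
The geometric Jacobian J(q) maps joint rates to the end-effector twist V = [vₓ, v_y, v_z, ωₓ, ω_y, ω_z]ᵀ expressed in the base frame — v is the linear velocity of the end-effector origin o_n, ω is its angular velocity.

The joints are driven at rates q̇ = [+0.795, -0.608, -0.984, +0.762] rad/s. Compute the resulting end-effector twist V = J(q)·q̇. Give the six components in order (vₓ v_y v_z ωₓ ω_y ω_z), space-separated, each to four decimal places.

0.2680 0.1521 0.5105 0.3980 1.6329 0.2562

o_n = [0.0080, -0.9920, -0.1219]
J₁: ẑ×o_n = [0.9920, 0.0080, -0.0000], ω = ẑ
J2: z=[0.0872, -0.9962, 0.0000] o=[0.5081, 0.0444, 0.0000] → [0.1215, 0.0106, -0.5885, 0.0872, -0.9962, 0.0000]
J3: z=[0.0872, -0.9962, 0.0000] o=[0.2613, -0.4790, 0.1751] → [0.2959, 0.0259, -0.2970, 0.0872, -0.9962, 0.0000]
J4: z=[0.7044, 0.0616, -0.7071] o=[0.1616, -0.7186, 0.0549] → [-0.2042, 0.2332, -0.1831, 0.7044, 0.0616, -0.7071]
V = J·q̇ = [0.2680, 0.1521, 0.5105, 0.3980, 1.6329, 0.2562]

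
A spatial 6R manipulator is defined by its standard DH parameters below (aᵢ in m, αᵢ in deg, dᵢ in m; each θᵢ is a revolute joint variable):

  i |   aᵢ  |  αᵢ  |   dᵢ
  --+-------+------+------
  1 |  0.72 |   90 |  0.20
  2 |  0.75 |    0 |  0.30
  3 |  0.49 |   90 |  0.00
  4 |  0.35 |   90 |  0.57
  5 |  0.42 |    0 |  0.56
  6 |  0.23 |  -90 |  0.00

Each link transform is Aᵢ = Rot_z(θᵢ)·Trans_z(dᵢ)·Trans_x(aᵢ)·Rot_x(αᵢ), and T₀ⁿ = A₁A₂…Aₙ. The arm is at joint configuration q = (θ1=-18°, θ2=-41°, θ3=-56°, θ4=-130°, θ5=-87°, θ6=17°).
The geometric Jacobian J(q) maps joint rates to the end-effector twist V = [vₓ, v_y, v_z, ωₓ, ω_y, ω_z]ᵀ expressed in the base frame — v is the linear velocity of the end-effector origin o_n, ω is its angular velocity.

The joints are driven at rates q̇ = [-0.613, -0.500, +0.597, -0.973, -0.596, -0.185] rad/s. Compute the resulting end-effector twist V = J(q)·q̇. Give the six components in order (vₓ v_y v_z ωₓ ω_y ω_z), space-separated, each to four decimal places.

o_n = [1.2142, -0.7255, -0.0731]
J₁: ẑ×o_n = [0.7255, 1.2142, -0.0000], ω = ẑ
J2: z=[-0.3090, -0.9511, 0.0000] o=[0.6848, -0.2225, 0.2000] → [0.2597, -0.0844, 0.6590, -0.3090, -0.9511, 0.0000]
J3: z=[-0.3090, -0.9511, 0.0000] o=[1.1304, -0.6827, -0.2920] → [-0.2082, 0.0677, 0.0929, -0.3090, -0.9511, 0.0000]
J4: z=[-0.9440, 0.3067, 0.1219] o=[1.0736, -0.6643, -0.7784] → [0.2238, 0.6829, 0.0146, -0.9440, 0.3067, 0.1219]
J5: z=[-0.1098, -0.6402, 0.7603] o=[0.6445, -0.2429, -0.4856] → [0.1028, 0.4785, 0.4177, -0.1098, -0.6402, 0.7603]
J6: z=[-0.1098, -0.6402, 0.7603] o=[0.9857, -0.7146, -0.0969] → [-0.0070, 0.1764, 0.1475, -0.1098, -0.6402, 0.7603]
V = J·q̇ = [-0.9766, -1.6440, -0.5645, 0.9743, 0.1093, -1.3254]

-0.9766 -1.6440 -0.5645 0.9743 0.1093 -1.3254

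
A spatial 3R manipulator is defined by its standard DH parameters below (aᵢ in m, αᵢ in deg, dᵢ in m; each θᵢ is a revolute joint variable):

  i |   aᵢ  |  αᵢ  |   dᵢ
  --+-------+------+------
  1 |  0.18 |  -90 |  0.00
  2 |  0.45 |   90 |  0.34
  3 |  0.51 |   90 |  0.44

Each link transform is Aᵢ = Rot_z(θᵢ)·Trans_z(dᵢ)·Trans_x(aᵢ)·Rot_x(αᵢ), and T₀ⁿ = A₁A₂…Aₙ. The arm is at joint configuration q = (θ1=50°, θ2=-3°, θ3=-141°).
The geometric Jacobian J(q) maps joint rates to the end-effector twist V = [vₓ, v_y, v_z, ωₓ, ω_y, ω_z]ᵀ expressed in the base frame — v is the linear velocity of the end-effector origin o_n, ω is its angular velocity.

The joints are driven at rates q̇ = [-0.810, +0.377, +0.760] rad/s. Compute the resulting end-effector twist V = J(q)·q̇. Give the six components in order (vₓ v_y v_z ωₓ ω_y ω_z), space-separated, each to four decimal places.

0.6351 0.0229 0.0012 -0.3144 0.2119 -0.0510

o_n = [0.1208, 0.1735, 0.4422]
J₁: ẑ×o_n = [-0.1735, 0.1208, 0.0000], ω = ẑ
J2: z=[-0.7660, 0.6428, 0.0000] o=[0.1157, 0.1379, 0.0000] → [0.2842, 0.3387, -0.0306, -0.7660, 0.6428, 0.0000]
J3: z=[-0.0336, -0.0401, 0.9986] o=[0.1441, 0.7007, 0.0236] → [0.5096, -0.0092, 0.0168, -0.0336, -0.0401, 0.9986]
V = J·q̇ = [0.6351, 0.0229, 0.0012, -0.3144, 0.2119, -0.0510]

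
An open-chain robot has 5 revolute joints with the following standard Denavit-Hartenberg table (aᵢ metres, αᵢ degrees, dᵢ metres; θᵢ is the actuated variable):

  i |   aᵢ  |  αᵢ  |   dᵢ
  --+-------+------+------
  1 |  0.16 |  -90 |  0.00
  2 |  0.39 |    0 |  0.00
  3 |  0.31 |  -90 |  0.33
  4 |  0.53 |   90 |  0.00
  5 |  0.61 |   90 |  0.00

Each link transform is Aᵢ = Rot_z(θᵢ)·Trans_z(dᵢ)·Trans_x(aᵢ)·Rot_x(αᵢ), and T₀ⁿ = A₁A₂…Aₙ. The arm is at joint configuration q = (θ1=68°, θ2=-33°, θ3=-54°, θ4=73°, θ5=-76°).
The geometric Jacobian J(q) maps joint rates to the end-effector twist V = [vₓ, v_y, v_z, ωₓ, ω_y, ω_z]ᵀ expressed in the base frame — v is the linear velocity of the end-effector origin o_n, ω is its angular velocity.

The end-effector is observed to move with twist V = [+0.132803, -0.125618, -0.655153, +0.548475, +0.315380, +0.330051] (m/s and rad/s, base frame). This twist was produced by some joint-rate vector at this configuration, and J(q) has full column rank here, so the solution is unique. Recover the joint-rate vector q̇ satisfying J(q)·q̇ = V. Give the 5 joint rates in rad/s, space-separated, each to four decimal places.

o_n = [0.2658, -0.1909, 0.7508]
J₁: ẑ×o_n = [0.1909, 0.2658, -0.0000], ω = ẑ
J2: z=[-0.9272, 0.3746, 0.0000] o=[0.0599, 0.1483, 0.0000] → [0.2813, 0.6961, 0.2374, -0.9272, 0.3746, 0.0000]
J3: z=[-0.9272, 0.3746, 0.0000] o=[0.1825, 0.4516, 0.2124] → [0.2017, 0.4992, 0.5645, -0.9272, 0.3746, 0.0000]
J4: z=[0.3741, 0.9259, -0.0523] o=[-0.1174, 0.5903, 0.5220] → [0.1710, -0.1057, -0.6471, 0.3741, 0.9259, -0.0523]
J5: z=[-0.2523, 0.1559, 0.9550] o=[0.3555, 0.4079, 0.6767] → [0.5834, -0.0670, 0.1651, -0.2523, 0.1559, 0.9550]
q̇ = J⁺·V = [0.2690, 0.3520, -0.7690, 0.4940, 0.0910]

0.2690 0.3520 -0.7690 0.4940 0.0910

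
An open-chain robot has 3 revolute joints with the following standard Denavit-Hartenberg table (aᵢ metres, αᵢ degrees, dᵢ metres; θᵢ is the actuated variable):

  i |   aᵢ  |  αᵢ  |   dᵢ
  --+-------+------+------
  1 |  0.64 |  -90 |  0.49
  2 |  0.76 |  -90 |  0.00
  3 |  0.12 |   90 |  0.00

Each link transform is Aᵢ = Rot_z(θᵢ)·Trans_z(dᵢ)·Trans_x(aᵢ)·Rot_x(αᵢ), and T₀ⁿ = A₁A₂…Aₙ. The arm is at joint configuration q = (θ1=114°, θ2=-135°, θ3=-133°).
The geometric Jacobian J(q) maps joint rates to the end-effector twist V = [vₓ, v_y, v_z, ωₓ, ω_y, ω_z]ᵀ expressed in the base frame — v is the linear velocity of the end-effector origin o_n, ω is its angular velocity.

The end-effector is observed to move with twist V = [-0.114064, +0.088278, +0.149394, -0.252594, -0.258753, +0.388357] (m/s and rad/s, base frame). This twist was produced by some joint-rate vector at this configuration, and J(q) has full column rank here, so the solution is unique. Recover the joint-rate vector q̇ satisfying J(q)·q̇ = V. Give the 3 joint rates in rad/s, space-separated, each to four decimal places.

0.5220 0.3360 -0.1890

o_n = [-0.1454, 0.1109, 0.9695]
J₁: ẑ×o_n = [-0.1109, -0.1454, 0.0000], ω = ẑ
J2: z=[-0.9135, -0.4067, 0.0000] o=[-0.2603, 0.5847, 0.4900] → [-0.1950, 0.4381, 0.4795, -0.9135, -0.4067, 0.0000]
J3: z=[-0.2876, 0.6460, 0.7071] o=[-0.0417, 0.0937, 1.0274] → [-0.0495, -0.0900, 0.0621, -0.2876, 0.6460, 0.7071]
q̇ = J⁺·V = [0.5220, 0.3360, -0.1890]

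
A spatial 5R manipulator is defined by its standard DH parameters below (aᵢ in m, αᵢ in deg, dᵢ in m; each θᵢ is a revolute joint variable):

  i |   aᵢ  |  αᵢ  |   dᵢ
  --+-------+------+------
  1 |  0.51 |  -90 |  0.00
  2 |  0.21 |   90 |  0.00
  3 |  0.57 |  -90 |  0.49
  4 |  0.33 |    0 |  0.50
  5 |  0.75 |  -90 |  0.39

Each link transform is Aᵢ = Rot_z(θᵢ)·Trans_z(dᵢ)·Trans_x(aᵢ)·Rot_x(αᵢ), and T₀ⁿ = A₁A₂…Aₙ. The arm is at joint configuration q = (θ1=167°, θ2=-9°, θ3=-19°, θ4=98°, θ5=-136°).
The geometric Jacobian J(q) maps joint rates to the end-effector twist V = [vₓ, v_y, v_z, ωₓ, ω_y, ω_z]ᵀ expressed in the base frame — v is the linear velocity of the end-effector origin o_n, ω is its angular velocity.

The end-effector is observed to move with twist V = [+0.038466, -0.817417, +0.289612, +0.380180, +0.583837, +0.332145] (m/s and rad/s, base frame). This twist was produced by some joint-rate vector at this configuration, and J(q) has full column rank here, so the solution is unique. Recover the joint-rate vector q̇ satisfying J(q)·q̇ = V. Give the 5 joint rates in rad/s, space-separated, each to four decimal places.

0.4500 0.0850 -0.0790 -0.9380 0.1560

o_n = [-2.0049, -0.0282, 0.8604]
J₁: ẑ×o_n = [0.0282, -2.0049, 0.0000], ω = ẑ
J2: z=[-0.2250, -0.9744, 0.0000] o=[-0.4969, 0.1147, 0.0000] → [-0.8383, 0.1935, -1.4372, -0.2250, -0.9744, 0.0000]
J3: z=[0.1524, -0.0352, 0.9877] o=[-0.6990, 0.1614, 0.0329] → [0.1581, -1.4159, -0.0749, 0.1524, -0.0352, 0.9877]
J4: z=[-0.5260, -0.8489, 0.0509] o=[-1.1013, 0.4447, 0.6011] → [-0.1960, 0.0903, -0.5184, -0.5260, -0.8489, 0.0509]
J5: z=[-0.5260, -0.8489, 0.0509] o=[-1.3757, 0.0075, 0.2970] → [-0.4764, 0.2643, -0.5154, -0.5260, -0.8489, 0.0509]
q̇ = J⁺·V = [0.4500, 0.0850, -0.0790, -0.9380, 0.1560]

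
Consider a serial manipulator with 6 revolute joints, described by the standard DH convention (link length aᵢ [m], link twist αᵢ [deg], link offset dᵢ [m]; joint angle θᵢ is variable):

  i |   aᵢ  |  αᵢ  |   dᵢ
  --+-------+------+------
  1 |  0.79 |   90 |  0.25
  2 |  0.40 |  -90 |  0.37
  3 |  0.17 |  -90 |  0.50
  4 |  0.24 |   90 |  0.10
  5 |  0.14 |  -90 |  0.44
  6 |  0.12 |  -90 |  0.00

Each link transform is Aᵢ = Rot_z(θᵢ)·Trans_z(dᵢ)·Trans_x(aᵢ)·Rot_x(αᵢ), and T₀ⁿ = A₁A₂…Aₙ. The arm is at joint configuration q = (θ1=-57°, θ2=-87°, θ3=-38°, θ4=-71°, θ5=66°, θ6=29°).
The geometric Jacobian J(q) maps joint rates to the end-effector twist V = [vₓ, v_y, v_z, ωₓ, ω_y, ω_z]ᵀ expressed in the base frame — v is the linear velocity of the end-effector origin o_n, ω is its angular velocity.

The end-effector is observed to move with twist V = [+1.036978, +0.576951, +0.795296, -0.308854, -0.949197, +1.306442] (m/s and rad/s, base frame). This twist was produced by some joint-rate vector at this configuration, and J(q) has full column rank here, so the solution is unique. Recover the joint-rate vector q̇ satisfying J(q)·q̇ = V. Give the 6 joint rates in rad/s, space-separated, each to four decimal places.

0.5230 0.5910 0.1850 -0.4730 0.6080 -0.3300

o_n = [0.9050, -1.5135, -0.2357]
J₁: ẑ×o_n = [1.5135, 0.9050, -0.0000], ω = ẑ
J2: z=[-0.8387, -0.5446, 0.0000] o=[0.4303, -0.6625, 0.2500] → [0.2645, -0.4074, 0.9722, -0.8387, -0.5446, 0.0000]
J3: z=[0.5439, -0.8375, 0.0523] o=[0.1314, -0.8816, -0.1495] → [0.1053, 0.0874, 0.3043, 0.5439, -0.8375, 0.0523]
J4: z=[0.6784, 0.4022, -0.6148] o=[0.3193, -1.3633, -0.2571] → [-0.0838, -0.3745, -0.3374, 0.6784, 0.4022, -0.6148]
J5: z=[0.6440, 0.0771, 0.7611] o=[0.4720, -1.5420, -0.3682] → [-0.0115, 0.2442, -0.0150, 0.6440, 0.0771, 0.7611]
J6: z=[-0.0470, 0.9970, -0.0612] o=[0.8623, -1.5086, -0.1237] → [-0.1120, -0.0079, -0.0423, -0.0470, 0.9970, -0.0612]
q̇ = J⁺·V = [0.5230, 0.5910, 0.1850, -0.4730, 0.6080, -0.3300]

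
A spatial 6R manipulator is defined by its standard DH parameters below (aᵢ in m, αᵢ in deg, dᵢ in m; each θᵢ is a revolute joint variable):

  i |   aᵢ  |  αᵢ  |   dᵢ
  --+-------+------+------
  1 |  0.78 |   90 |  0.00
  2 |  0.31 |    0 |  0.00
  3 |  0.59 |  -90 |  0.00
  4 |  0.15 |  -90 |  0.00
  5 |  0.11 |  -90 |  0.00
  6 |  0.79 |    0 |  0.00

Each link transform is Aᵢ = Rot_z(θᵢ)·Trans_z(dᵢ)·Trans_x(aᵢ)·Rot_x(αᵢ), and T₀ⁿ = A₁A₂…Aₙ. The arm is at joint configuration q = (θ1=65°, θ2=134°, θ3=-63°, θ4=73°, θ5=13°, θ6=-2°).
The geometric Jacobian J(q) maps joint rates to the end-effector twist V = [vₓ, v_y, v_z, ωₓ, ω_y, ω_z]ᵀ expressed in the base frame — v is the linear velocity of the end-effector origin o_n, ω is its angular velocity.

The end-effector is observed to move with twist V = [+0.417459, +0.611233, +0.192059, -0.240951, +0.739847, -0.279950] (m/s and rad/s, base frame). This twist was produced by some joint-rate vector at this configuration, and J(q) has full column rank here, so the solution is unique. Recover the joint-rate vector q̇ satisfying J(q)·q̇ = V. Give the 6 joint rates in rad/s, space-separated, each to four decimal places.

o_n = [-0.4586, 1.3583, 0.9738]
J₁: ẑ×o_n = [-1.3583, -0.4586, 0.0000], ω = ẑ
J2: z=[0.9063, -0.4226, 0.0000] o=[0.3296, 0.7069, 0.0000] → [-0.4115, -0.8826, 0.2572, 0.9063, -0.4226, 0.0000]
J3: z=[0.9063, -0.4226, 0.0000] o=[0.2386, 0.5118, 0.2230] → [-0.3173, -0.6805, 0.4725, 0.9063, -0.4226, 0.0000]
J4: z=[-0.3996, -0.8569, 0.3256] o=[0.3198, 0.6858, 0.7809] → [-0.3843, -0.1763, -0.9358, -0.3996, -0.8569, 0.3256]
J5: z=[-0.3966, -0.1586, -0.9042] o=[0.1958, 0.7594, 0.8223] → [0.5175, 0.6518, -0.3413, -0.3966, -0.1586, -0.9042]
J6: z=[0.5753, 0.7246, -0.3794] o=[0.1171, 0.8332, 0.8439] → [0.2934, 0.1437, 0.7193, 0.5753, 0.7246, -0.3794]
q̇ = J⁺·V = [0.0270, -0.2200, -0.4290, -0.0160, 0.0660, 0.6380]

0.0270 -0.2200 -0.4290 -0.0160 0.0660 0.6380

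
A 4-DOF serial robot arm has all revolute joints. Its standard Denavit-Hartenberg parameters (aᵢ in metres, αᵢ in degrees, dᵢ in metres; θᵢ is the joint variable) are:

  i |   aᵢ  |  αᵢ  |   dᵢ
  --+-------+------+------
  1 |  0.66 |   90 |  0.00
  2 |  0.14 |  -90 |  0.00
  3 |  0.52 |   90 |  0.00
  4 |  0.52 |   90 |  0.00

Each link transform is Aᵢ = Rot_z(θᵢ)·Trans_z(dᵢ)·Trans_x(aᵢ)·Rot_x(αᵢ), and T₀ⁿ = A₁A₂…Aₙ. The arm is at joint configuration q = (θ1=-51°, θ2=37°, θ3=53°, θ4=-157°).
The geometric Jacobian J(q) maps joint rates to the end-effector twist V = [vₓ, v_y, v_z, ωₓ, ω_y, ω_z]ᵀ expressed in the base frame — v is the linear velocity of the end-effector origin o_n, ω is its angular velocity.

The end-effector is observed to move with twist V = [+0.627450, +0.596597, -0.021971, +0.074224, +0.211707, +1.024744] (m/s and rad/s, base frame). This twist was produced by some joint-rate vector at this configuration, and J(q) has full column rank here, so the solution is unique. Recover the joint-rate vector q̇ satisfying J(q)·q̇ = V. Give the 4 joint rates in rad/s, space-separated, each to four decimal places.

0.9520 -0.1530 0.1290 -0.0630

o_n = [0.6008, -0.6895, -0.0630]
J₁: ẑ×o_n = [0.6895, 0.6008, -0.0000], ω = ẑ
J2: z=[-0.7771, -0.6293, 0.0000] o=[0.4154, -0.5129, 0.0000] → [0.0397, -0.0490, 0.2540, -0.7771, -0.6293, 0.0000]
J3: z=[-0.3787, 0.4677, 0.7986] o=[0.4857, -0.5998, 0.0843] → [0.0027, 0.0361, -0.0199, -0.3787, 0.4677, 0.7986]
J4: z=[-0.0663, -0.8744, 0.4806] o=[0.9657, -0.5327, 0.2726] → [0.3688, -0.1976, -0.3087, -0.0663, -0.8744, 0.4806]
q̇ = J⁺·V = [0.9520, -0.1530, 0.1290, -0.0630]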